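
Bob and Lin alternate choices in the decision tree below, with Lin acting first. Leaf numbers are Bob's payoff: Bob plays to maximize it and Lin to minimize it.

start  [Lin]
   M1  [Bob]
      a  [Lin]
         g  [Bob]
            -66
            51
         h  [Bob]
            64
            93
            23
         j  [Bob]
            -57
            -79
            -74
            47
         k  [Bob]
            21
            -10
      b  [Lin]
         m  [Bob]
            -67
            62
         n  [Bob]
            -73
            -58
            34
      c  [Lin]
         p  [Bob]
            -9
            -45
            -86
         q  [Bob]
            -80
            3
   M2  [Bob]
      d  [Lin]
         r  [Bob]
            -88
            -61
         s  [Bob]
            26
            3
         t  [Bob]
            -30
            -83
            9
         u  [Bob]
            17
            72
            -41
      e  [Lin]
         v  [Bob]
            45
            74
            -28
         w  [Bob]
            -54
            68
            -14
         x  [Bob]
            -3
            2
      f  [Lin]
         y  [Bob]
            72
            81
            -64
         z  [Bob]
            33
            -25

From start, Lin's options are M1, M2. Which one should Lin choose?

g (Bob): max(-66, 51) = 51
h (Bob): max(64, 93, 23) = 93
j (Bob): max(-57, -79, -74, 47) = 47
k (Bob): max(21, -10) = 21
a (Lin): min(51, 93, 47, 21) = 21
m (Bob): max(-67, 62) = 62
n (Bob): max(-73, -58, 34) = 34
b (Lin): min(62, 34) = 34
p (Bob): max(-9, -45, -86) = -9
q (Bob): max(-80, 3) = 3
c (Lin): min(-9, 3) = -9
M1 (Bob): max(21, 34, -9) = 34
r (Bob): max(-88, -61) = -61
s (Bob): max(26, 3) = 26
t (Bob): max(-30, -83, 9) = 9
u (Bob): max(17, 72, -41) = 72
d (Lin): min(-61, 26, 9, 72) = -61
v (Bob): max(45, 74, -28) = 74
w (Bob): max(-54, 68, -14) = 68
x (Bob): max(-3, 2) = 2
e (Lin): min(74, 68, 2) = 2
y (Bob): max(72, 81, -64) = 81
z (Bob): max(33, -25) = 33
f (Lin): min(81, 33) = 33
M2 (Bob): max(-61, 2, 33) = 33
start (Lin): min(34, 33) = 33
Lin at start wants the lowest of {M1=34, M2=33}, so chooses M2.

M2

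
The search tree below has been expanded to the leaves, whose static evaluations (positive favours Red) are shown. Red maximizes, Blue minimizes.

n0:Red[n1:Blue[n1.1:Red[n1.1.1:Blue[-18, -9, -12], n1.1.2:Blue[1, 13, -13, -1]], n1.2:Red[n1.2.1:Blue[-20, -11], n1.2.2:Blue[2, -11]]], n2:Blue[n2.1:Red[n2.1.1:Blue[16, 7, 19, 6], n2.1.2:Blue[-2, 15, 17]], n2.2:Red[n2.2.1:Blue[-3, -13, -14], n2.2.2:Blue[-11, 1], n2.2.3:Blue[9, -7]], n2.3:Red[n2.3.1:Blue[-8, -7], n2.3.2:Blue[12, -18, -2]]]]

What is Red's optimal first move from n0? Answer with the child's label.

n2

n1.1.1 (Blue): min(-18, -9, -12) = -18
n1.1.2 (Blue): min(1, 13, -13, -1) = -13
n1.1 (Red): max(-18, -13) = -13
n1.2.1 (Blue): min(-20, -11) = -20
n1.2.2 (Blue): min(2, -11) = -11
n1.2 (Red): max(-20, -11) = -11
n1 (Blue): min(-13, -11) = -13
n2.1.1 (Blue): min(16, 7, 19, 6) = 6
n2.1.2 (Blue): min(-2, 15, 17) = -2
n2.1 (Red): max(6, -2) = 6
n2.2.1 (Blue): min(-3, -13, -14) = -14
n2.2.2 (Blue): min(-11, 1) = -11
n2.2.3 (Blue): min(9, -7) = -7
n2.2 (Red): max(-14, -11, -7) = -7
n2.3.1 (Blue): min(-8, -7) = -8
n2.3.2 (Blue): min(12, -18, -2) = -18
n2.3 (Red): max(-8, -18) = -8
n2 (Blue): min(6, -7, -8) = -8
n0 (Red): max(-13, -8) = -8
Red at n0 wants the highest of {n1=-13, n2=-8}, so chooses n2.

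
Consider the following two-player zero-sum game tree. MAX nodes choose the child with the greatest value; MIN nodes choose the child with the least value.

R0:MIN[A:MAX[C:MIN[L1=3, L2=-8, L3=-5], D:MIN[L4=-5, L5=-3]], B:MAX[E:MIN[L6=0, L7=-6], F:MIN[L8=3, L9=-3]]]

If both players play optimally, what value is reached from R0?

C (MIN): min(3, -8, -5) = -8
D (MIN): min(-5, -3) = -5
A (MAX): max(-8, -5) = -5
E (MIN): min(0, -6) = -6
F (MIN): min(3, -3) = -3
B (MAX): max(-6, -3) = -3
R0 (MIN): min(-5, -3) = -5

-5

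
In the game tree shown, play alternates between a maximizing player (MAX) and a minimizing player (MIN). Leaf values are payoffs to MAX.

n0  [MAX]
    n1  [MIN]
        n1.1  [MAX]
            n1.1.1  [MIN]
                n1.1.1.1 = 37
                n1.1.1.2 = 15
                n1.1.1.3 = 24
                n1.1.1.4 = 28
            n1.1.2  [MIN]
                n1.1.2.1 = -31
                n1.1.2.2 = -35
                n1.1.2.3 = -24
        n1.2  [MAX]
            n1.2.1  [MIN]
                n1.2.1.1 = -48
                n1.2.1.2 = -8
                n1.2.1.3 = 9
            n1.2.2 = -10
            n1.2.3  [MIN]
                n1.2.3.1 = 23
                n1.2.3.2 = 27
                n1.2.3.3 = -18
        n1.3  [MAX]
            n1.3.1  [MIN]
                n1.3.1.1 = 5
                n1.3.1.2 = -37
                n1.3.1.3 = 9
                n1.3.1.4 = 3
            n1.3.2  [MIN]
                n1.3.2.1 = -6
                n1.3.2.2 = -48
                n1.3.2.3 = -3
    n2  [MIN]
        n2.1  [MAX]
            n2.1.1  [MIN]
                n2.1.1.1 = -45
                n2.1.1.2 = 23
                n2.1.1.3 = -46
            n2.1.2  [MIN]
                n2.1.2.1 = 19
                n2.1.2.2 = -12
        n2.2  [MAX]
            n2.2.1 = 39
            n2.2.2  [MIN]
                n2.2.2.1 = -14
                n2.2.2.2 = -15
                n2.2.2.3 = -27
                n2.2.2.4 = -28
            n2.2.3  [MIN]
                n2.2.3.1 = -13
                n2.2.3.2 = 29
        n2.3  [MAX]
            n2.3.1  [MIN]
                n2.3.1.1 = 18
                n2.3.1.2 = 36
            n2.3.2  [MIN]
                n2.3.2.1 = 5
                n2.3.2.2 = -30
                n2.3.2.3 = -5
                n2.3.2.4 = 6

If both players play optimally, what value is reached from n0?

-12

n1.1.1 (MIN): min(37, 15, 24, 28) = 15
n1.1.2 (MIN): min(-31, -35, -24) = -35
n1.1 (MAX): max(15, -35) = 15
n1.2.1 (MIN): min(-48, -8, 9) = -48
n1.2.3 (MIN): min(23, 27, -18) = -18
n1.2 (MAX): max(-48, -10, -18) = -10
n1.3.1 (MIN): min(5, -37, 9, 3) = -37
n1.3.2 (MIN): min(-6, -48, -3) = -48
n1.3 (MAX): max(-37, -48) = -37
n1 (MIN): min(15, -10, -37) = -37
n2.1.1 (MIN): min(-45, 23, -46) = -46
n2.1.2 (MIN): min(19, -12) = -12
n2.1 (MAX): max(-46, -12) = -12
n2.2.2 (MIN): min(-14, -15, -27, -28) = -28
n2.2.3 (MIN): min(-13, 29) = -13
n2.2 (MAX): max(39, -28, -13) = 39
n2.3.1 (MIN): min(18, 36) = 18
n2.3.2 (MIN): min(5, -30, -5, 6) = -30
n2.3 (MAX): max(18, -30) = 18
n2 (MIN): min(-12, 39, 18) = -12
n0 (MAX): max(-37, -12) = -12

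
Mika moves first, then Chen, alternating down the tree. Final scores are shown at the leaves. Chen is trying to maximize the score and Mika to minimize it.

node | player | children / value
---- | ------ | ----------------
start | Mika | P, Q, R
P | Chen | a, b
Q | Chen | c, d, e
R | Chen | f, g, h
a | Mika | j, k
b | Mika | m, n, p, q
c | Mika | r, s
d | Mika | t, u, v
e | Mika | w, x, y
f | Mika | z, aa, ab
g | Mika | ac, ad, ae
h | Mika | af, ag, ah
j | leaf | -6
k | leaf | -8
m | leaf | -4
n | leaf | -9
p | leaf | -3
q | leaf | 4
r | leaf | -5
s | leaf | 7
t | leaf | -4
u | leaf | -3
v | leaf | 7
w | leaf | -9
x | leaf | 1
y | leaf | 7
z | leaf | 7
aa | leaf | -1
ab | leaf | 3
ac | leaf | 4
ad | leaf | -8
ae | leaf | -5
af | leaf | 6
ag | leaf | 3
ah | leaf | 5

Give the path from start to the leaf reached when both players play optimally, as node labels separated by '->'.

start -> P -> a -> k

a (Mika): min(-6, -8) = -8
b (Mika): min(-4, -9, -3, 4) = -9
P (Chen): max(-8, -9) = -8
c (Mika): min(-5, 7) = -5
d (Mika): min(-4, -3, 7) = -4
e (Mika): min(-9, 1, 7) = -9
Q (Chen): max(-5, -4, -9) = -4
f (Mika): min(7, -1, 3) = -1
g (Mika): min(4, -8, -5) = -8
h (Mika): min(6, 3, 5) = 3
R (Chen): max(-1, -8, 3) = 3
start (Mika): min(-8, -4, 3) = -8
At start, Mika picks P (lowest: -8).
At P, Chen picks a (highest: -8).
At a, Mika picks k (lowest: -8).
Terminal value -8.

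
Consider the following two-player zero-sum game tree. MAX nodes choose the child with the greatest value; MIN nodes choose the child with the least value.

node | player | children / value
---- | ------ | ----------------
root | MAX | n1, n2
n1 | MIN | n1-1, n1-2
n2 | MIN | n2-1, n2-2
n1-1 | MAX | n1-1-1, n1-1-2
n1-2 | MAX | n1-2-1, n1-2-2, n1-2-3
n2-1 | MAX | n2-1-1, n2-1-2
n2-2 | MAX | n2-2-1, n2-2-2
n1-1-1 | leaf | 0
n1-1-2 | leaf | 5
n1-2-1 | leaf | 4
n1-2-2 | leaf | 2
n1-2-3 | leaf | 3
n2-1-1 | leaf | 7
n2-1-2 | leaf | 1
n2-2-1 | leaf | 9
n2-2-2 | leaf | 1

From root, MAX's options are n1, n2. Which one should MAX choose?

n1-1 (MAX): max(0, 5) = 5
n1-2 (MAX): max(4, 2, 3) = 4
n1 (MIN): min(5, 4) = 4
n2-1 (MAX): max(7, 1) = 7
n2-2 (MAX): max(9, 1) = 9
n2 (MIN): min(7, 9) = 7
root (MAX): max(4, 7) = 7
MAX at root wants the highest of {n1=4, n2=7}, so chooses n2.

n2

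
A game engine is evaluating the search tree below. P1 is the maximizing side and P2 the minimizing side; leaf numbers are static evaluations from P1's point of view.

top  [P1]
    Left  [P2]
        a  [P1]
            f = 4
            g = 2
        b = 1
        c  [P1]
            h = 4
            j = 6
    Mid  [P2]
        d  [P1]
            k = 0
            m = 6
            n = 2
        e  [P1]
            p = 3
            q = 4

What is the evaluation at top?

a (P1): max(4, 2) = 4
c (P1): max(4, 6) = 6
Left (P2): min(4, 1, 6) = 1
d (P1): max(0, 6, 2) = 6
e (P1): max(3, 4) = 4
Mid (P2): min(6, 4) = 4
top (P1): max(1, 4) = 4

4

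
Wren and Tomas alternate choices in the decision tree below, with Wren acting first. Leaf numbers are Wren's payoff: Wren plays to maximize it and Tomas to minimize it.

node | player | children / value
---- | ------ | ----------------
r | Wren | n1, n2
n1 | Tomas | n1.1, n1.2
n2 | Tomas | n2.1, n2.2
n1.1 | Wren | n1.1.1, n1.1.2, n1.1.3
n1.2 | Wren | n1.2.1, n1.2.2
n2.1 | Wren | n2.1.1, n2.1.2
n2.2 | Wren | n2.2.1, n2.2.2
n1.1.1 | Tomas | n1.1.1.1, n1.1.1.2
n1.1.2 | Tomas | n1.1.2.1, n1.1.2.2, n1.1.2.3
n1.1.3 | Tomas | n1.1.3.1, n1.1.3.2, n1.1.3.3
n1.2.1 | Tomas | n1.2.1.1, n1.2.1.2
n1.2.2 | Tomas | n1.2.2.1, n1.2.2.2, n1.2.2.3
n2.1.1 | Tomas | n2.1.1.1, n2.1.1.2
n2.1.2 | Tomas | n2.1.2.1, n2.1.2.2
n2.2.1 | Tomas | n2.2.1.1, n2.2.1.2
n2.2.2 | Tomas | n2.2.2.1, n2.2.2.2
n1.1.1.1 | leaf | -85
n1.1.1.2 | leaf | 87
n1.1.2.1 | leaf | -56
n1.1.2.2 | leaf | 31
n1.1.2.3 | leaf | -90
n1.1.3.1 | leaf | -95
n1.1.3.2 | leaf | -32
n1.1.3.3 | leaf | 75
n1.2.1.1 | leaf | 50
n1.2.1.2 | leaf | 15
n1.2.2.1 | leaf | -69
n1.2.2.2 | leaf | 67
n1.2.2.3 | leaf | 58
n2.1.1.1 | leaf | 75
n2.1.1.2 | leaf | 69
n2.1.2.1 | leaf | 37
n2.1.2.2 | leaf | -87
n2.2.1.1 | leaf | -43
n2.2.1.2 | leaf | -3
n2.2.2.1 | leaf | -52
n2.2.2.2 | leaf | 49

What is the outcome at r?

-43

n1.1.1 (Tomas): min(-85, 87) = -85
n1.1.2 (Tomas): min(-56, 31, -90) = -90
n1.1.3 (Tomas): min(-95, -32, 75) = -95
n1.1 (Wren): max(-85, -90, -95) = -85
n1.2.1 (Tomas): min(50, 15) = 15
n1.2.2 (Tomas): min(-69, 67, 58) = -69
n1.2 (Wren): max(15, -69) = 15
n1 (Tomas): min(-85, 15) = -85
n2.1.1 (Tomas): min(75, 69) = 69
n2.1.2 (Tomas): min(37, -87) = -87
n2.1 (Wren): max(69, -87) = 69
n2.2.1 (Tomas): min(-43, -3) = -43
n2.2.2 (Tomas): min(-52, 49) = -52
n2.2 (Wren): max(-43, -52) = -43
n2 (Tomas): min(69, -43) = -43
r (Wren): max(-85, -43) = -43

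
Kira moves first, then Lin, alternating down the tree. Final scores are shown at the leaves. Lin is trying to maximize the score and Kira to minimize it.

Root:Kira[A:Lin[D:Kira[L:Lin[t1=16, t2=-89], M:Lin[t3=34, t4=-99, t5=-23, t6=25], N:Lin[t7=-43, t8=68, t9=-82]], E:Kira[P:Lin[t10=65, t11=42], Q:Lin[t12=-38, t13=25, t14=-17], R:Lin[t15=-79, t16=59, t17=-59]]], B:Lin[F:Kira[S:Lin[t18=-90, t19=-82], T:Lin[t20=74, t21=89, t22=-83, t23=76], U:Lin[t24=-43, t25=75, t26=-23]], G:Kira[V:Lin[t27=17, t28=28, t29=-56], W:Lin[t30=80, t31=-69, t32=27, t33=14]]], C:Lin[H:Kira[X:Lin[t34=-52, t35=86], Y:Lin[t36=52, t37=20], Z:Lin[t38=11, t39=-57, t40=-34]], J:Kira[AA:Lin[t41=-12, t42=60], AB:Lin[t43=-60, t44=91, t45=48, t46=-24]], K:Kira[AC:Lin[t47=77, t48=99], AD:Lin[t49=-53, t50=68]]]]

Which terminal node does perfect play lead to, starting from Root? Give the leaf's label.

t13

L (Lin): max(16, -89) = 16
M (Lin): max(34, -99, -23, 25) = 34
N (Lin): max(-43, 68, -82) = 68
D (Kira): min(16, 34, 68) = 16
P (Lin): max(65, 42) = 65
Q (Lin): max(-38, 25, -17) = 25
R (Lin): max(-79, 59, -59) = 59
E (Kira): min(65, 25, 59) = 25
A (Lin): max(16, 25) = 25
S (Lin): max(-90, -82) = -82
T (Lin): max(74, 89, -83, 76) = 89
U (Lin): max(-43, 75, -23) = 75
F (Kira): min(-82, 89, 75) = -82
V (Lin): max(17, 28, -56) = 28
W (Lin): max(80, -69, 27, 14) = 80
G (Kira): min(28, 80) = 28
B (Lin): max(-82, 28) = 28
X (Lin): max(-52, 86) = 86
Y (Lin): max(52, 20) = 52
Z (Lin): max(11, -57, -34) = 11
H (Kira): min(86, 52, 11) = 11
AA (Lin): max(-12, 60) = 60
AB (Lin): max(-60, 91, 48, -24) = 91
J (Kira): min(60, 91) = 60
AC (Lin): max(77, 99) = 99
AD (Lin): max(-53, 68) = 68
K (Kira): min(99, 68) = 68
C (Lin): max(11, 60, 68) = 68
Root (Kira): min(25, 28, 68) = 25
At Root, Kira picks A (lowest: 25).
At A, Lin picks E (highest: 25).
At E, Kira picks Q (lowest: 25).
At Q, Lin picks t13 (highest: 25).
Terminal value 25.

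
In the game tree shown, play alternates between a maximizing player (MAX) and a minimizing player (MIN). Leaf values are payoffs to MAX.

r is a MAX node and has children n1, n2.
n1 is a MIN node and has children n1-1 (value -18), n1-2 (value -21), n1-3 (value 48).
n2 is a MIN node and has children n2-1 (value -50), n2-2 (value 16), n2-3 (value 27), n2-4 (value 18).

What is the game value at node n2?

-50

n2 (MIN): min(-50, 16, 27, 18) = -50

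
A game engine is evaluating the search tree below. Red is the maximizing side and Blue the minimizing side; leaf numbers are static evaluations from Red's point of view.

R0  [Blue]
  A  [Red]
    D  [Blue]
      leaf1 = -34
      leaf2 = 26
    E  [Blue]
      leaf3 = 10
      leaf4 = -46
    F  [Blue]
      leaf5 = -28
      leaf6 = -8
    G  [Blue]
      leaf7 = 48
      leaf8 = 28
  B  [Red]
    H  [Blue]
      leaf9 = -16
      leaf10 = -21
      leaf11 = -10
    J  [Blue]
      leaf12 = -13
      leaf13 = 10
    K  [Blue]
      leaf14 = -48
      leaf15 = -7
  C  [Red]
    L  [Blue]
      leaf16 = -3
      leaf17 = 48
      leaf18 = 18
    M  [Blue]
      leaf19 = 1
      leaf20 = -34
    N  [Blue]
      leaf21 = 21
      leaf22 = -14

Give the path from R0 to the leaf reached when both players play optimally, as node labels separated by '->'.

D (Blue): min(-34, 26) = -34
E (Blue): min(10, -46) = -46
F (Blue): min(-28, -8) = -28
G (Blue): min(48, 28) = 28
A (Red): max(-34, -46, -28, 28) = 28
H (Blue): min(-16, -21, -10) = -21
J (Blue): min(-13, 10) = -13
K (Blue): min(-48, -7) = -48
B (Red): max(-21, -13, -48) = -13
L (Blue): min(-3, 48, 18) = -3
M (Blue): min(1, -34) = -34
N (Blue): min(21, -14) = -14
C (Red): max(-3, -34, -14) = -3
R0 (Blue): min(28, -13, -3) = -13
At R0, Blue picks B (lowest: -13).
At B, Red picks J (highest: -13).
At J, Blue picks leaf12 (lowest: -13).
Terminal value -13.

R0 -> B -> J -> leaf12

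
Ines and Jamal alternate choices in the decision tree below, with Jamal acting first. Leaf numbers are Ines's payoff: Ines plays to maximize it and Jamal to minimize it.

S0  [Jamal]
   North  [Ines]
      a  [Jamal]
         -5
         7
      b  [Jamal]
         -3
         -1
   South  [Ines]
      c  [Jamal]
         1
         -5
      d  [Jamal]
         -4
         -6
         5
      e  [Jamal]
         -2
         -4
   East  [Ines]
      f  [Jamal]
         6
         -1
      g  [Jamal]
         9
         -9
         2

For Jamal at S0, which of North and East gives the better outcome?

North

a (Jamal): min(-5, 7) = -5
b (Jamal): min(-3, -1) = -3
North (Ines): max(-5, -3) = -3
f (Jamal): min(6, -1) = -1
g (Jamal): min(9, -9, 2) = -9
East (Ines): max(-1, -9) = -1
Jamal prefers the lower value; North=-3, East=-1. North is better since -3 < -1.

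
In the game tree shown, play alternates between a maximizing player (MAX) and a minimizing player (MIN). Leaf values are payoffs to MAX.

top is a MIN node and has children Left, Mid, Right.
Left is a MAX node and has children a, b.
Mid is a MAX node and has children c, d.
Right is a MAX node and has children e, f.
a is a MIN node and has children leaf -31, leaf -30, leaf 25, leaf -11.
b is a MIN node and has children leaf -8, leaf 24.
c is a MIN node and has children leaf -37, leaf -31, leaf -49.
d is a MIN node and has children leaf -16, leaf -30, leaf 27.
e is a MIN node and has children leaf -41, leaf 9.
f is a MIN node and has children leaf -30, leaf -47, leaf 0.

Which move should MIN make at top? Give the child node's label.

a (MIN): min(-31, -30, 25, -11) = -31
b (MIN): min(-8, 24) = -8
Left (MAX): max(-31, -8) = -8
c (MIN): min(-37, -31, -49) = -49
d (MIN): min(-16, -30, 27) = -30
Mid (MAX): max(-49, -30) = -30
e (MIN): min(-41, 9) = -41
f (MIN): min(-30, -47, 0) = -47
Right (MAX): max(-41, -47) = -41
top (MIN): min(-8, -30, -41) = -41
MIN at top wants the lowest of {Left=-8, Mid=-30, Right=-41}, so chooses Right.

Right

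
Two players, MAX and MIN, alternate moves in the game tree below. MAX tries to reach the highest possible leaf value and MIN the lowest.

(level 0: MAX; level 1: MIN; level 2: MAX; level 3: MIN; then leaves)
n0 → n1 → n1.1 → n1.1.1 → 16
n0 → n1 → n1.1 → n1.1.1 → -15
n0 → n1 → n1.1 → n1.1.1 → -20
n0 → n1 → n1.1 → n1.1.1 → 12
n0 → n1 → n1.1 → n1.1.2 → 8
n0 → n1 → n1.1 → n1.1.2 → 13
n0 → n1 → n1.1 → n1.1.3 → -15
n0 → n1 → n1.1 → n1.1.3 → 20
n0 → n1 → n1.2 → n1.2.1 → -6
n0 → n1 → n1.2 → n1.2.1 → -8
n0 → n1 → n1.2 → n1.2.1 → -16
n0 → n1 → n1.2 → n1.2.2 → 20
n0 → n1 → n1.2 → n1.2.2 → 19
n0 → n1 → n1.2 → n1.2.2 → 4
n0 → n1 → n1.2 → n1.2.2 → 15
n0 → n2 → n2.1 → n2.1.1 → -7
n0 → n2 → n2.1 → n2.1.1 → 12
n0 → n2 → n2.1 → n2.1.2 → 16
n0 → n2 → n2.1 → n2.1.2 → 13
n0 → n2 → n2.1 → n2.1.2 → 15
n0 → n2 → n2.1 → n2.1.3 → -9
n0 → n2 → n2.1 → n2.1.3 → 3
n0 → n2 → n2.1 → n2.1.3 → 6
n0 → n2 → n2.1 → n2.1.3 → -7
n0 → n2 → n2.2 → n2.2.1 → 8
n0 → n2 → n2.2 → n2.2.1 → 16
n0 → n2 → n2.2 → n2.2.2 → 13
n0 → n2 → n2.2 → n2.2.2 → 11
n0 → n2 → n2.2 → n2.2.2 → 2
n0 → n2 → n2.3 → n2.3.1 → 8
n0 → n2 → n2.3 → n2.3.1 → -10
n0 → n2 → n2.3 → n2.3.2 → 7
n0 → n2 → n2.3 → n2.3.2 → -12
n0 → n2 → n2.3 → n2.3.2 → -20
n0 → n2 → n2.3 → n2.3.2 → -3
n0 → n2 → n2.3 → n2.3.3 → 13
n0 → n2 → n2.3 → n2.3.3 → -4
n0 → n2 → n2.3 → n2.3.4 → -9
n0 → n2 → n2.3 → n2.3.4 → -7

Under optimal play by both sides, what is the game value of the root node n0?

n1.1.1 (MIN): min(16, -15, -20, 12) = -20
n1.1.2 (MIN): min(8, 13) = 8
n1.1.3 (MIN): min(-15, 20) = -15
n1.1 (MAX): max(-20, 8, -15) = 8
n1.2.1 (MIN): min(-6, -8, -16) = -16
n1.2.2 (MIN): min(20, 19, 4, 15) = 4
n1.2 (MAX): max(-16, 4) = 4
n1 (MIN): min(8, 4) = 4
n2.1.1 (MIN): min(-7, 12) = -7
n2.1.2 (MIN): min(16, 13, 15) = 13
n2.1.3 (MIN): min(-9, 3, 6, -7) = -9
n2.1 (MAX): max(-7, 13, -9) = 13
n2.2.1 (MIN): min(8, 16) = 8
n2.2.2 (MIN): min(13, 11, 2) = 2
n2.2 (MAX): max(8, 2) = 8
n2.3.1 (MIN): min(8, -10) = -10
n2.3.2 (MIN): min(7, -12, -20, -3) = -20
n2.3.3 (MIN): min(13, -4) = -4
n2.3.4 (MIN): min(-9, -7) = -9
n2.3 (MAX): max(-10, -20, -4, -9) = -4
n2 (MIN): min(13, 8, -4) = -4
n0 (MAX): max(4, -4) = 4

4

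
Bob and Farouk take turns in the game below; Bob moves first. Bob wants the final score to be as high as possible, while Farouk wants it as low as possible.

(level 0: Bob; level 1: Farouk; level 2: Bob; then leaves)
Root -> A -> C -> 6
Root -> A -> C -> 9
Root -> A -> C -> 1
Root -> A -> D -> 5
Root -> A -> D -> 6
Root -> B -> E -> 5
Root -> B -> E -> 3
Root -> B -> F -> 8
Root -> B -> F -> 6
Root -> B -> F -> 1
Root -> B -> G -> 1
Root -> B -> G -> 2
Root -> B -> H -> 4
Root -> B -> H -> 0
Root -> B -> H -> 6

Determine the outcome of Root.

C (Bob): max(6, 9, 1) = 9
D (Bob): max(5, 6) = 6
A (Farouk): min(9, 6) = 6
E (Bob): max(5, 3) = 5
F (Bob): max(8, 6, 1) = 8
G (Bob): max(1, 2) = 2
H (Bob): max(4, 0, 6) = 6
B (Farouk): min(5, 8, 2, 6) = 2
Root (Bob): max(6, 2) = 6

6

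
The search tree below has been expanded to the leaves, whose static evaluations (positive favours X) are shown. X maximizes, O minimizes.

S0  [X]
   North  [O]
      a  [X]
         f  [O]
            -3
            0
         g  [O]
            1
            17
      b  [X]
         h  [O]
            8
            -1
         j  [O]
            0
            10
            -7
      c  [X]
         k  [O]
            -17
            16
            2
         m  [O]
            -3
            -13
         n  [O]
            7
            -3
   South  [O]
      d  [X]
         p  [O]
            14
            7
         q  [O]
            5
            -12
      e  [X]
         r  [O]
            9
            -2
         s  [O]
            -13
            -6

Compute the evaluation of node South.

-2

p (O): min(14, 7) = 7
q (O): min(5, -12) = -12
d (X): max(7, -12) = 7
r (O): min(9, -2) = -2
s (O): min(-13, -6) = -13
e (X): max(-2, -13) = -2
South (O): min(7, -2) = -2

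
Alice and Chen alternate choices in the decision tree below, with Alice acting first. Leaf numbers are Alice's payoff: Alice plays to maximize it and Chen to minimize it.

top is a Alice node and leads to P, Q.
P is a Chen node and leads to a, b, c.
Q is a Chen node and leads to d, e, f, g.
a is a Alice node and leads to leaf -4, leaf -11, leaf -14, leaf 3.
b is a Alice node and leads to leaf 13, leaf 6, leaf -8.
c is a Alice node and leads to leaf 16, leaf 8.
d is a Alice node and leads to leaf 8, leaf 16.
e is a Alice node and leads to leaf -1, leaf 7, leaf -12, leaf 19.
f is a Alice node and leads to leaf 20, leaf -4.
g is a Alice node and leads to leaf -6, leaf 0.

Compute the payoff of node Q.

0

d (Alice): max(8, 16) = 16
e (Alice): max(-1, 7, -12, 19) = 19
f (Alice): max(20, -4) = 20
g (Alice): max(-6, 0) = 0
Q (Chen): min(16, 19, 20, 0) = 0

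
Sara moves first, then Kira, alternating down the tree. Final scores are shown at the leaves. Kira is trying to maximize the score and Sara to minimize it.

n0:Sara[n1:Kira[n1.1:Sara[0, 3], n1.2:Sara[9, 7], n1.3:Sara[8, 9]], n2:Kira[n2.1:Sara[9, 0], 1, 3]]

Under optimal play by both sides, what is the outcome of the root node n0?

n1.1 (Sara): min(0, 3) = 0
n1.2 (Sara): min(9, 7) = 7
n1.3 (Sara): min(8, 9) = 8
n1 (Kira): max(0, 7, 8) = 8
n2.1 (Sara): min(9, 0) = 0
n2 (Kira): max(0, 1, 3) = 3
n0 (Sara): min(8, 3) = 3

3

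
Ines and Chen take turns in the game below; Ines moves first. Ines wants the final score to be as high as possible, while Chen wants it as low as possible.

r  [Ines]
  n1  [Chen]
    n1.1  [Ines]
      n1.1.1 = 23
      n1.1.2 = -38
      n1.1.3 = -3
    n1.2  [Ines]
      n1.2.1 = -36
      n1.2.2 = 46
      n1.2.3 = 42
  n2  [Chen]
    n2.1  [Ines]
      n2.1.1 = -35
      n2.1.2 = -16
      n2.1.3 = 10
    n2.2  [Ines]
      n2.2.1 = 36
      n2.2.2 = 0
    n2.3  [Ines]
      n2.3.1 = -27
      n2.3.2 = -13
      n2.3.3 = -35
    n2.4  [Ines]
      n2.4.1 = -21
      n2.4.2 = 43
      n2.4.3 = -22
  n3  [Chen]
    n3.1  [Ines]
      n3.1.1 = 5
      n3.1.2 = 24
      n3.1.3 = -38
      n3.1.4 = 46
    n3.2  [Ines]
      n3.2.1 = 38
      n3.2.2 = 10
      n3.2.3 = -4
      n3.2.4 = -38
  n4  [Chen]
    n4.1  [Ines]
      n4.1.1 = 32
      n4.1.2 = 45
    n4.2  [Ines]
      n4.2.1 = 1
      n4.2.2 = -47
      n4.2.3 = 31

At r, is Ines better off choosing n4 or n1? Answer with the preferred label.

n4

n4.1 (Ines): max(32, 45) = 45
n4.2 (Ines): max(1, -47, 31) = 31
n4 (Chen): min(45, 31) = 31
n1.1 (Ines): max(23, -38, -3) = 23
n1.2 (Ines): max(-36, 46, 42) = 46
n1 (Chen): min(23, 46) = 23
Ines prefers the higher value; n4=31, n1=23. n4 is better since 31 > 23.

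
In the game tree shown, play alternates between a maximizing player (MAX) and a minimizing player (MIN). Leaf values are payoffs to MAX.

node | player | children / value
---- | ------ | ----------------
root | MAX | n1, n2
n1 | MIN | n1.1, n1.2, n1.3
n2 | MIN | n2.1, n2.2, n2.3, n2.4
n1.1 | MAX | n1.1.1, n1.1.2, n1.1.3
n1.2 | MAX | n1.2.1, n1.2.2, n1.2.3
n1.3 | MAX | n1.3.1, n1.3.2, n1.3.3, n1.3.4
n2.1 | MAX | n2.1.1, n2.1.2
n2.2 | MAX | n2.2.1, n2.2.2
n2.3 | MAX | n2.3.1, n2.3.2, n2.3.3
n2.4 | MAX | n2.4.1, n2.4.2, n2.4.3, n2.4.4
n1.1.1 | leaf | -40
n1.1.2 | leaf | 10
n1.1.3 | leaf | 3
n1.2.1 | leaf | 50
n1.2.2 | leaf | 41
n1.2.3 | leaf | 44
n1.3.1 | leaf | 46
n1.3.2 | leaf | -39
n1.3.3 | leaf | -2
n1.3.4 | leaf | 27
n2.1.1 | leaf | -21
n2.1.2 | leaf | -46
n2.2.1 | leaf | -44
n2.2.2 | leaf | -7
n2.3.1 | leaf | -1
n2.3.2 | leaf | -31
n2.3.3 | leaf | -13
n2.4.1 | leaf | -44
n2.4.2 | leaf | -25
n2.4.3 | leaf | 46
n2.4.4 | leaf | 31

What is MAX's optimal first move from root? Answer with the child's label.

n1

n1.1 (MAX): max(-40, 10, 3) = 10
n1.2 (MAX): max(50, 41, 44) = 50
n1.3 (MAX): max(46, -39, -2, 27) = 46
n1 (MIN): min(10, 50, 46) = 10
n2.1 (MAX): max(-21, -46) = -21
n2.2 (MAX): max(-44, -7) = -7
n2.3 (MAX): max(-1, -31, -13) = -1
n2.4 (MAX): max(-44, -25, 46, 31) = 46
n2 (MIN): min(-21, -7, -1, 46) = -21
root (MAX): max(10, -21) = 10
MAX at root wants the highest of {n1=10, n2=-21}, so chooses n1.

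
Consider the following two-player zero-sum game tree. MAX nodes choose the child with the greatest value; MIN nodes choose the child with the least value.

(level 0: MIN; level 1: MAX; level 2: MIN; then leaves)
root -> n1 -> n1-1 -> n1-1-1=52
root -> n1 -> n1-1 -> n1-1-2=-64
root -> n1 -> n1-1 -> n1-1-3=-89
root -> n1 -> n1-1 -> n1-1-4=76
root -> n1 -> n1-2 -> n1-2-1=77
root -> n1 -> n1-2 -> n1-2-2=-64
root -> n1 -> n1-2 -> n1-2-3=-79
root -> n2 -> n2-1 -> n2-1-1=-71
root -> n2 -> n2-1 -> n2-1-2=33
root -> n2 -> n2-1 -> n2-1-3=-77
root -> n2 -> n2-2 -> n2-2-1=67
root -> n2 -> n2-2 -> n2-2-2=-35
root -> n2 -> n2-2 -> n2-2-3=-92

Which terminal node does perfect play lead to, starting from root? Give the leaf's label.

n1-1 (MIN): min(52, -64, -89, 76) = -89
n1-2 (MIN): min(77, -64, -79) = -79
n1 (MAX): max(-89, -79) = -79
n2-1 (MIN): min(-71, 33, -77) = -77
n2-2 (MIN): min(67, -35, -92) = -92
n2 (MAX): max(-77, -92) = -77
root (MIN): min(-79, -77) = -79
At root, MIN picks n1 (lowest: -79).
At n1, MAX picks n1-2 (highest: -79).
At n1-2, MIN picks n1-2-3 (lowest: -79).
Terminal value -79.

n1-2-3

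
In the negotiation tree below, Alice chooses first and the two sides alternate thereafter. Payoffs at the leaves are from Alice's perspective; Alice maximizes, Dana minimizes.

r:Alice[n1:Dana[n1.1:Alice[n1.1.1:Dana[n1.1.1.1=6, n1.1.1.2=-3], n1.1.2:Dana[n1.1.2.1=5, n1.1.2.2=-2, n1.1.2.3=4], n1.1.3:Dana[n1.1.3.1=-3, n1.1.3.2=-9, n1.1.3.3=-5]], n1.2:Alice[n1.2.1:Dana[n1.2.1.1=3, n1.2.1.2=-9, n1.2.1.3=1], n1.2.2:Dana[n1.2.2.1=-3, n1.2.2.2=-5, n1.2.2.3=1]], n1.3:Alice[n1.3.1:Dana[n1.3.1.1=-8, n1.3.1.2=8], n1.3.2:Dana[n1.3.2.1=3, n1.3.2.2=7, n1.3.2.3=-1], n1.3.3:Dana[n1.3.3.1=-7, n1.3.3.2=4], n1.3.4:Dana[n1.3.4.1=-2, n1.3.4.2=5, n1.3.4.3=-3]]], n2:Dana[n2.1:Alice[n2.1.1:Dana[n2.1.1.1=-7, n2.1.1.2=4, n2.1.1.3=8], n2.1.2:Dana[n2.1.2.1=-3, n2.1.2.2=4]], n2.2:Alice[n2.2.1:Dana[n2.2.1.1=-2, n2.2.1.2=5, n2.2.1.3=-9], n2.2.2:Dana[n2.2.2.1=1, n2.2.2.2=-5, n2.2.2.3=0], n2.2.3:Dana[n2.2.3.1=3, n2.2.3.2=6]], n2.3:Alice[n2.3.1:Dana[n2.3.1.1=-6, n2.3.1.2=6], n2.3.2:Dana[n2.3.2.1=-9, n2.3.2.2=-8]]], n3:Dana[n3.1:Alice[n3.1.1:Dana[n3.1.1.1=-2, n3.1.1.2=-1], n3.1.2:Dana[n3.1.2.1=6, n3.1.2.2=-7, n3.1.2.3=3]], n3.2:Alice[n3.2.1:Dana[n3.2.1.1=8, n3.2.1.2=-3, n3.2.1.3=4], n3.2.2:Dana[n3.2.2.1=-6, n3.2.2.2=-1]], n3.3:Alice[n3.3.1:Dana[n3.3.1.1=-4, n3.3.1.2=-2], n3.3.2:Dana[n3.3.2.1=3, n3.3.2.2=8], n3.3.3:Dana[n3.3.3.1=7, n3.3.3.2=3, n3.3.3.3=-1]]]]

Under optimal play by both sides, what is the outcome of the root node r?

n1.1.1 (Dana): min(6, -3) = -3
n1.1.2 (Dana): min(5, -2, 4) = -2
n1.1.3 (Dana): min(-3, -9, -5) = -9
n1.1 (Alice): max(-3, -2, -9) = -2
n1.2.1 (Dana): min(3, -9, 1) = -9
n1.2.2 (Dana): min(-3, -5, 1) = -5
n1.2 (Alice): max(-9, -5) = -5
n1.3.1 (Dana): min(-8, 8) = -8
n1.3.2 (Dana): min(3, 7, -1) = -1
n1.3.3 (Dana): min(-7, 4) = -7
n1.3.4 (Dana): min(-2, 5, -3) = -3
n1.3 (Alice): max(-8, -1, -7, -3) = -1
n1 (Dana): min(-2, -5, -1) = -5
n2.1.1 (Dana): min(-7, 4, 8) = -7
n2.1.2 (Dana): min(-3, 4) = -3
n2.1 (Alice): max(-7, -3) = -3
n2.2.1 (Dana): min(-2, 5, -9) = -9
n2.2.2 (Dana): min(1, -5, 0) = -5
n2.2.3 (Dana): min(3, 6) = 3
n2.2 (Alice): max(-9, -5, 3) = 3
n2.3.1 (Dana): min(-6, 6) = -6
n2.3.2 (Dana): min(-9, -8) = -9
n2.3 (Alice): max(-6, -9) = -6
n2 (Dana): min(-3, 3, -6) = -6
n3.1.1 (Dana): min(-2, -1) = -2
n3.1.2 (Dana): min(6, -7, 3) = -7
n3.1 (Alice): max(-2, -7) = -2
n3.2.1 (Dana): min(8, -3, 4) = -3
n3.2.2 (Dana): min(-6, -1) = -6
n3.2 (Alice): max(-3, -6) = -3
n3.3.1 (Dana): min(-4, -2) = -4
n3.3.2 (Dana): min(3, 8) = 3
n3.3.3 (Dana): min(7, 3, -1) = -1
n3.3 (Alice): max(-4, 3, -1) = 3
n3 (Dana): min(-2, -3, 3) = -3
r (Alice): max(-5, -6, -3) = -3

-3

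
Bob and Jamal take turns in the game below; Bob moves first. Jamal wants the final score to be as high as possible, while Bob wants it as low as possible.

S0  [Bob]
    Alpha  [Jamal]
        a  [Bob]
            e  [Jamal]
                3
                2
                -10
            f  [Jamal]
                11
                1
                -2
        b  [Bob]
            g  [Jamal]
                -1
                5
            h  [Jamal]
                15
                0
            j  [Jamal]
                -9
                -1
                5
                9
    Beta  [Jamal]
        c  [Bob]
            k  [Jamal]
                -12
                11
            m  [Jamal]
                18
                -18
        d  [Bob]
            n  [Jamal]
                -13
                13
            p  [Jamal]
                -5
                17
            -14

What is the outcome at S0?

5

e (Jamal): max(3, 2, -10) = 3
f (Jamal): max(11, 1, -2) = 11
a (Bob): min(3, 11) = 3
g (Jamal): max(-1, 5) = 5
h (Jamal): max(15, 0) = 15
j (Jamal): max(-9, -1, 5, 9) = 9
b (Bob): min(5, 15, 9) = 5
Alpha (Jamal): max(3, 5) = 5
k (Jamal): max(-12, 11) = 11
m (Jamal): max(18, -18) = 18
c (Bob): min(11, 18) = 11
n (Jamal): max(-13, 13) = 13
p (Jamal): max(-5, 17) = 17
d (Bob): min(13, 17, -14) = -14
Beta (Jamal): max(11, -14) = 11
S0 (Bob): min(5, 11) = 5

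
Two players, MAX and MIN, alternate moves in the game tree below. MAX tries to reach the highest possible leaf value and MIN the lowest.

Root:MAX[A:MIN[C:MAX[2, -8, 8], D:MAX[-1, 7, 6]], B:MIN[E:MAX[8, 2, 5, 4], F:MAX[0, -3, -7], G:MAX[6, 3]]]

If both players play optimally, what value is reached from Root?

7

C (MAX): max(2, -8, 8) = 8
D (MAX): max(-1, 7, 6) = 7
A (MIN): min(8, 7) = 7
E (MAX): max(8, 2, 5, 4) = 8
F (MAX): max(0, -3, -7) = 0
G (MAX): max(6, 3) = 6
B (MIN): min(8, 0, 6) = 0
Root (MAX): max(7, 0) = 7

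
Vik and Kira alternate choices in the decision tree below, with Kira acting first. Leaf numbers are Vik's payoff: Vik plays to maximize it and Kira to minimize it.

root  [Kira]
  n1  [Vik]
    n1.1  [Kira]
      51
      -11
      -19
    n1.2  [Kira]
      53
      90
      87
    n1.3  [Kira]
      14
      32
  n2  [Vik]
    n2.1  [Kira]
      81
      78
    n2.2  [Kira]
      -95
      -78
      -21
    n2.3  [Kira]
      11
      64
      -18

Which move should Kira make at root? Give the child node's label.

n1.1 (Kira): min(51, -11, -19) = -19
n1.2 (Kira): min(53, 90, 87) = 53
n1.3 (Kira): min(14, 32) = 14
n1 (Vik): max(-19, 53, 14) = 53
n2.1 (Kira): min(81, 78) = 78
n2.2 (Kira): min(-95, -78, -21) = -95
n2.3 (Kira): min(11, 64, -18) = -18
n2 (Vik): max(78, -95, -18) = 78
root (Kira): min(53, 78) = 53
Kira at root wants the lowest of {n1=53, n2=78}, so chooses n1.

n1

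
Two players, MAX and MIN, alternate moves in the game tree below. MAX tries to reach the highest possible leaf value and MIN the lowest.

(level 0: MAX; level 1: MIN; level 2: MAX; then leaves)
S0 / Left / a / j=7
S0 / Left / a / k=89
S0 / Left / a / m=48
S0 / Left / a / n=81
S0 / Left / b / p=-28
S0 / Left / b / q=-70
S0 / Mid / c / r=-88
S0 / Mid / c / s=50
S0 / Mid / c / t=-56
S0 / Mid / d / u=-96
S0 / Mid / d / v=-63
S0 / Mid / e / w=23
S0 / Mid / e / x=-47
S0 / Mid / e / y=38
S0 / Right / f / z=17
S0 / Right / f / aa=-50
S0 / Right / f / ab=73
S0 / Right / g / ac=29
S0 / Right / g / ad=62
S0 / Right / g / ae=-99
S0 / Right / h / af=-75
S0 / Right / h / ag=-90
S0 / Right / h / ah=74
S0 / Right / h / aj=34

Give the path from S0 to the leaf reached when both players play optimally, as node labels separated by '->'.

a (MAX): max(7, 89, 48, 81) = 89
b (MAX): max(-28, -70) = -28
Left (MIN): min(89, -28) = -28
c (MAX): max(-88, 50, -56) = 50
d (MAX): max(-96, -63) = -63
e (MAX): max(23, -47, 38) = 38
Mid (MIN): min(50, -63, 38) = -63
f (MAX): max(17, -50, 73) = 73
g (MAX): max(29, 62, -99) = 62
h (MAX): max(-75, -90, 74, 34) = 74
Right (MIN): min(73, 62, 74) = 62
S0 (MAX): max(-28, -63, 62) = 62
At S0, MAX picks Right (highest: 62).
At Right, MIN picks g (lowest: 62).
At g, MAX picks ad (highest: 62).
Terminal value 62.

S0 -> Right -> g -> ad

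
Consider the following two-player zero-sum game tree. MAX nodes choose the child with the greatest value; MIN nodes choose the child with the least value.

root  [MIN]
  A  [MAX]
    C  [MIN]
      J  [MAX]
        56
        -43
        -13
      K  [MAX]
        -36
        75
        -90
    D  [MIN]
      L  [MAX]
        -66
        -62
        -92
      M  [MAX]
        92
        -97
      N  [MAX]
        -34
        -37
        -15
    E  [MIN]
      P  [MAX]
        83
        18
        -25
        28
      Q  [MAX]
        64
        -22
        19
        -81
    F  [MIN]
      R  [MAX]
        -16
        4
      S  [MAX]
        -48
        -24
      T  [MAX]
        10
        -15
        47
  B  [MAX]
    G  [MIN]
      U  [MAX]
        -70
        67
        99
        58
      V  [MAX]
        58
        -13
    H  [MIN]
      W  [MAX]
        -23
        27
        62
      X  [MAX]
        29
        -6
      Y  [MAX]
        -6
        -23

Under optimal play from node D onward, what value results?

-62

L (MAX): max(-66, -62, -92) = -62
M (MAX): max(92, -97) = 92
N (MAX): max(-34, -37, -15) = -15
D (MIN): min(-62, 92, -15) = -62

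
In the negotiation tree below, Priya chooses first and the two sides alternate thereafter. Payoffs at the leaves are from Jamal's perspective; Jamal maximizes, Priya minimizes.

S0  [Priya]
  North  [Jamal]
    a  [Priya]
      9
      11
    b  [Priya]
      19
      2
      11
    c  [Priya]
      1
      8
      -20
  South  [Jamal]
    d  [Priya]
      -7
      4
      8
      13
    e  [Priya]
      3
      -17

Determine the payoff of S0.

a (Priya): min(9, 11) = 9
b (Priya): min(19, 2, 11) = 2
c (Priya): min(1, 8, -20) = -20
North (Jamal): max(9, 2, -20) = 9
d (Priya): min(-7, 4, 8, 13) = -7
e (Priya): min(3, -17) = -17
South (Jamal): max(-7, -17) = -7
S0 (Priya): min(9, -7) = -7

-7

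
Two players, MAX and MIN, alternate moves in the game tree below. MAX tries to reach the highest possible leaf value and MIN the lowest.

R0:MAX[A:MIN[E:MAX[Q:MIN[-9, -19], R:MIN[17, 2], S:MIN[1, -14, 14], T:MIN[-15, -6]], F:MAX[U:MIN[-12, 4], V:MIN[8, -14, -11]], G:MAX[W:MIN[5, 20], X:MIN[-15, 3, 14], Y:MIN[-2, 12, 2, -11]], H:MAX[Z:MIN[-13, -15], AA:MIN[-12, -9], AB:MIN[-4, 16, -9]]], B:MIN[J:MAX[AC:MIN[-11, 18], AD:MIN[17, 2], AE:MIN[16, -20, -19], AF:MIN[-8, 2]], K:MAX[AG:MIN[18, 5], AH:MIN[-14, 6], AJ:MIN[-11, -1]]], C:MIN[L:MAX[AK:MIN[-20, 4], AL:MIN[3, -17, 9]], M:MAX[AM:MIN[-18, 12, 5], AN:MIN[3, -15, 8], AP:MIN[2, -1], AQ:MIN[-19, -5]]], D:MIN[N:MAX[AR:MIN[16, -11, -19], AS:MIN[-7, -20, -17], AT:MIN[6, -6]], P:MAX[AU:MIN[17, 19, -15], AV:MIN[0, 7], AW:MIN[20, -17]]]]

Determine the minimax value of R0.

2

Q (MIN): min(-9, -19) = -19
R (MIN): min(17, 2) = 2
S (MIN): min(1, -14, 14) = -14
T (MIN): min(-15, -6) = -15
E (MAX): max(-19, 2, -14, -15) = 2
U (MIN): min(-12, 4) = -12
V (MIN): min(8, -14, -11) = -14
F (MAX): max(-12, -14) = -12
W (MIN): min(5, 20) = 5
X (MIN): min(-15, 3, 14) = -15
Y (MIN): min(-2, 12, 2, -11) = -11
G (MAX): max(5, -15, -11) = 5
Z (MIN): min(-13, -15) = -15
AA (MIN): min(-12, -9) = -12
AB (MIN): min(-4, 16, -9) = -9
H (MAX): max(-15, -12, -9) = -9
A (MIN): min(2, -12, 5, -9) = -12
AC (MIN): min(-11, 18) = -11
AD (MIN): min(17, 2) = 2
AE (MIN): min(16, -20, -19) = -20
AF (MIN): min(-8, 2) = -8
J (MAX): max(-11, 2, -20, -8) = 2
AG (MIN): min(18, 5) = 5
AH (MIN): min(-14, 6) = -14
AJ (MIN): min(-11, -1) = -11
K (MAX): max(5, -14, -11) = 5
B (MIN): min(2, 5) = 2
AK (MIN): min(-20, 4) = -20
AL (MIN): min(3, -17, 9) = -17
L (MAX): max(-20, -17) = -17
AM (MIN): min(-18, 12, 5) = -18
AN (MIN): min(3, -15, 8) = -15
AP (MIN): min(2, -1) = -1
AQ (MIN): min(-19, -5) = -19
M (MAX): max(-18, -15, -1, -19) = -1
C (MIN): min(-17, -1) = -17
AR (MIN): min(16, -11, -19) = -19
AS (MIN): min(-7, -20, -17) = -20
AT (MIN): min(6, -6) = -6
N (MAX): max(-19, -20, -6) = -6
AU (MIN): min(17, 19, -15) = -15
AV (MIN): min(0, 7) = 0
AW (MIN): min(20, -17) = -17
P (MAX): max(-15, 0, -17) = 0
D (MIN): min(-6, 0) = -6
R0 (MAX): max(-12, 2, -17, -6) = 2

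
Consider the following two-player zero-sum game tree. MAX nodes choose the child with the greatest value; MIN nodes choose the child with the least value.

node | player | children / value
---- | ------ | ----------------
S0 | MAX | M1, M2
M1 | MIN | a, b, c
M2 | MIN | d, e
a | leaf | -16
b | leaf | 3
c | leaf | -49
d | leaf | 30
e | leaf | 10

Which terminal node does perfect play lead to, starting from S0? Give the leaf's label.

e

M1 (MIN): min(-16, 3, -49) = -49
M2 (MIN): min(30, 10) = 10
S0 (MAX): max(-49, 10) = 10
At S0, MAX picks M2 (highest: 10).
At M2, MIN picks e (lowest: 10).
Terminal value 10.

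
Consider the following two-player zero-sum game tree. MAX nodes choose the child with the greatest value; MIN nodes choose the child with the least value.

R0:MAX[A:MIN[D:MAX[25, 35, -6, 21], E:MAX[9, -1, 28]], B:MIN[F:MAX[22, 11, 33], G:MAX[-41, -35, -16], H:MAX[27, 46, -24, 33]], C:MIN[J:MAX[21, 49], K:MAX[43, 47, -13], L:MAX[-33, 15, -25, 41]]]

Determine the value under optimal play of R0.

D (MAX): max(25, 35, -6, 21) = 35
E (MAX): max(9, -1, 28) = 28
A (MIN): min(35, 28) = 28
F (MAX): max(22, 11, 33) = 33
G (MAX): max(-41, -35, -16) = -16
H (MAX): max(27, 46, -24, 33) = 46
B (MIN): min(33, -16, 46) = -16
J (MAX): max(21, 49) = 49
K (MAX): max(43, 47, -13) = 47
L (MAX): max(-33, 15, -25, 41) = 41
C (MIN): min(49, 47, 41) = 41
R0 (MAX): max(28, -16, 41) = 41

41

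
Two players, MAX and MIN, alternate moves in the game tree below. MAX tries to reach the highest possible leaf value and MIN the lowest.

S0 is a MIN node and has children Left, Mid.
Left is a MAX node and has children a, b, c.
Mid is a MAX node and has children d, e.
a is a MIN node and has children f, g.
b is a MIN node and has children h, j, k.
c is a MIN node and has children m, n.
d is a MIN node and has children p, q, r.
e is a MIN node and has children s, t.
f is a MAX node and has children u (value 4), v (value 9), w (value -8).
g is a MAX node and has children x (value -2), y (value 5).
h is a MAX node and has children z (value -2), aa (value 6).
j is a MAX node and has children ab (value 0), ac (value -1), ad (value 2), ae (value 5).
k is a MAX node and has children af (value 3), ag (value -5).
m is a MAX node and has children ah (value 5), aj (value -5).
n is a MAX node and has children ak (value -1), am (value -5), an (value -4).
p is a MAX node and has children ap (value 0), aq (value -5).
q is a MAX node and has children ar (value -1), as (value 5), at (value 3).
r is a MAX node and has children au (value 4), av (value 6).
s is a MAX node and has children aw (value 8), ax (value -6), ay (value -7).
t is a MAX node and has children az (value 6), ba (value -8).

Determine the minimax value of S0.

f (MAX): max(4, 9, -8) = 9
g (MAX): max(-2, 5) = 5
a (MIN): min(9, 5) = 5
h (MAX): max(-2, 6) = 6
j (MAX): max(0, -1, 2, 5) = 5
k (MAX): max(3, -5) = 3
b (MIN): min(6, 5, 3) = 3
m (MAX): max(5, -5) = 5
n (MAX): max(-1, -5, -4) = -1
c (MIN): min(5, -1) = -1
Left (MAX): max(5, 3, -1) = 5
p (MAX): max(0, -5) = 0
q (MAX): max(-1, 5, 3) = 5
r (MAX): max(4, 6) = 6
d (MIN): min(0, 5, 6) = 0
s (MAX): max(8, -6, -7) = 8
t (MAX): max(6, -8) = 6
e (MIN): min(8, 6) = 6
Mid (MAX): max(0, 6) = 6
S0 (MIN): min(5, 6) = 5

5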